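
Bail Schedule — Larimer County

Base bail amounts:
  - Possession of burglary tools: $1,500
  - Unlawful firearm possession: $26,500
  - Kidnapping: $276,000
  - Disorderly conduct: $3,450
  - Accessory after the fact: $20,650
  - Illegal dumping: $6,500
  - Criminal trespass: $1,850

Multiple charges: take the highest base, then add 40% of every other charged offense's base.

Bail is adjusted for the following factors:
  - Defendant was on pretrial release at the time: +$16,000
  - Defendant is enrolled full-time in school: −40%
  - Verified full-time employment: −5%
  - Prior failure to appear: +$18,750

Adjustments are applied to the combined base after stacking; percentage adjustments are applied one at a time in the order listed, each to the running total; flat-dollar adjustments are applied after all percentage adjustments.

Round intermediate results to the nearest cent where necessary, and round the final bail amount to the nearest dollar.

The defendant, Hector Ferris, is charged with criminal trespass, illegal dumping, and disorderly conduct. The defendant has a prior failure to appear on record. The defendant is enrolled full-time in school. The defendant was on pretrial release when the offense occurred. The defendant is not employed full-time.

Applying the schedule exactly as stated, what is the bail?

Base amounts from the schedule: criminal trespass $1,850; illegal dumping $6,500; disorderly conduct $3,450.
Stacking rule: highest base plus 40% of each additional charge. Highest is illegal dumping at $6,500. Additional: $1,850 × 40% = $740; $3,450 × 40% = $1,380. Combined base = $6,500 + $2,120 = $8,620.
Defendant is enrolled full-time in school (−40%): $8,620 × 0.6 = $5,172.
Defendant was on pretrial release at the time (+$16,000 flat): $5,172 + $16,000 = $21,172.
Prior failure to appear (+$18,750 flat): $21,172 + $18,750 = $39,922.

$39,922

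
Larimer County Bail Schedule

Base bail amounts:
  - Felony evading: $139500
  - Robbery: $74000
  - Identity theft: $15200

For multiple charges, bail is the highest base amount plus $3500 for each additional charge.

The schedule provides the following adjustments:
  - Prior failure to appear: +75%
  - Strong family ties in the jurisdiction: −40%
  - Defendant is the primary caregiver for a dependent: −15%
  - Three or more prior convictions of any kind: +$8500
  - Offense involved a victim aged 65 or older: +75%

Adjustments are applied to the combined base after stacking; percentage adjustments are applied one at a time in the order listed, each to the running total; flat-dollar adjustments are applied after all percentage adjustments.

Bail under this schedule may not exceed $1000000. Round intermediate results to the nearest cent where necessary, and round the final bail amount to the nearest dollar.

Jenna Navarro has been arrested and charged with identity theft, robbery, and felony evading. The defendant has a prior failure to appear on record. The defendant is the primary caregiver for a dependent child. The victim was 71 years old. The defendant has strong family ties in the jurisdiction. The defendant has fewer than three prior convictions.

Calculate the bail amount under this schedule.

$228815

Base amounts from the schedule: identity theft $15200; robbery $74000; felony evading $139500.
Stacking rule: highest base plus $3500 per additional charge. Highest is felony evading at $139500; 2 additional charges → +$7000. Combined base = $146500.
Prior failure to appear (+75%): $146500 × 1.75 = $256375.
Strong family ties in the jurisdiction (−40%): $256375 × 0.6 = $153825.
Defendant is the primary caregiver for a dependent (−15%): $153825 × 0.85 = $130751.25.
Offense involved a victim aged 65 or older (+75%): $130751.25 × 1.75 = $228814.69.
$228814.69 is within the $1000000 maximum.
Rounded to the nearest dollar: $228815.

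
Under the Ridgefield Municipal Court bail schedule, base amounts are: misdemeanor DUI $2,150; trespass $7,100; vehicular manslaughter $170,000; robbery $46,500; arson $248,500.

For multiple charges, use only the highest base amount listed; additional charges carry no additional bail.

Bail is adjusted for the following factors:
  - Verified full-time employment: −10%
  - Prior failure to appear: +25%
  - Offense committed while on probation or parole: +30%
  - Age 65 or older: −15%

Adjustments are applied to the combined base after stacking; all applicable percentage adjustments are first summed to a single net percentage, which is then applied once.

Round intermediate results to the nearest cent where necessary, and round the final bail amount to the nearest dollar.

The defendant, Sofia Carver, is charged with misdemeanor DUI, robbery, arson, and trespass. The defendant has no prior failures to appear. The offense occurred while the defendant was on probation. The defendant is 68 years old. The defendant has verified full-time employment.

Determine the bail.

$260,925

Base amounts from the schedule: misdemeanor DUI $2,150; robbery $46,500; arson $248,500; trespass $7,100.
Stacking rule: use the highest base only. Highest is arson at $248,500. Combined base = $248,500.
Net percentage adjustment: −10% +30% −15% = +5%. $248,500 × 1.05 = $260,925.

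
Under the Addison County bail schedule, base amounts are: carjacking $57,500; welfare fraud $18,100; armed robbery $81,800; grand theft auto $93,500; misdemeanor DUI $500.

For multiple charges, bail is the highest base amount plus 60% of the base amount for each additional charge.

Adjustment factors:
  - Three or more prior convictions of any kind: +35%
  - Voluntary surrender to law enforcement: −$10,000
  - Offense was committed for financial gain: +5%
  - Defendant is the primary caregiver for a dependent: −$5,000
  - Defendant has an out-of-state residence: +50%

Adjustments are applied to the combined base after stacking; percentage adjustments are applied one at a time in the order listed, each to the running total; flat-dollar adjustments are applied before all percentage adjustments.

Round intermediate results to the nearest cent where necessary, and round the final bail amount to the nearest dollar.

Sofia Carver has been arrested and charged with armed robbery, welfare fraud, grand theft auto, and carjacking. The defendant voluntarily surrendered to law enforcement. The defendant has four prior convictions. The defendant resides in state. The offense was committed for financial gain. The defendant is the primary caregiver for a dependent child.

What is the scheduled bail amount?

$245,142

Base amounts from the schedule: armed robbery $81,800; welfare fraud $18,100; grand theft auto $93,500; carjacking $57,500.
Stacking rule: highest base plus 60% of each additional charge. Highest is grand theft auto at $93,500. Additional: $81,800 × 60% = $49,080; $18,100 × 60% = $10,860; $57,500 × 60% = $34,500. Combined base = $93,500 + $94,440 = $187,940.
Voluntary surrender to law enforcement (−$10,000 flat): $187,940 − $10,000 = $177,940.
Defendant is the primary caregiver for a dependent (−$5,000 flat): $177,940 − $5,000 = $172,940.
Three or more prior convictions of any kind (+35%): $172,940 × 1.35 = $233,469.
Offense was committed for financial gain (+5%): $233,469 × 1.05 = $245,142.45.
Rounded to the nearest dollar: $245,142.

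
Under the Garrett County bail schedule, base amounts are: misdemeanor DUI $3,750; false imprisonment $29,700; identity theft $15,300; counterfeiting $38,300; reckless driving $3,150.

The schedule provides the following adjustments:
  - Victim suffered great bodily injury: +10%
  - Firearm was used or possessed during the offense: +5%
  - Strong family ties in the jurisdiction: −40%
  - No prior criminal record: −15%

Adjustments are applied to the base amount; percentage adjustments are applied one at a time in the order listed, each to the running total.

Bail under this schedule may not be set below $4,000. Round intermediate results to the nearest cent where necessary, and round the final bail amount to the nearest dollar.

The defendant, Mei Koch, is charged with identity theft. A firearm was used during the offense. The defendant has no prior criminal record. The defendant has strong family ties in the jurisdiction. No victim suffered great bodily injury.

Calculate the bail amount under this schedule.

Base amounts from the schedule: identity theft $15,300.
Single charge. Combined base = $15,300.
Firearm was used or possessed during the offense (+5%): $15,300 × 1.05 = $16,065.
Strong family ties in the jurisdiction (−40%): $16,065 × 0.6 = $9,639.
No prior criminal record (−15%): $9,639 × 0.85 = $8,193.15.
$8,193.15 is at or above the $4,000 minimum.
Rounded to the nearest dollar: $8,193.

$8,193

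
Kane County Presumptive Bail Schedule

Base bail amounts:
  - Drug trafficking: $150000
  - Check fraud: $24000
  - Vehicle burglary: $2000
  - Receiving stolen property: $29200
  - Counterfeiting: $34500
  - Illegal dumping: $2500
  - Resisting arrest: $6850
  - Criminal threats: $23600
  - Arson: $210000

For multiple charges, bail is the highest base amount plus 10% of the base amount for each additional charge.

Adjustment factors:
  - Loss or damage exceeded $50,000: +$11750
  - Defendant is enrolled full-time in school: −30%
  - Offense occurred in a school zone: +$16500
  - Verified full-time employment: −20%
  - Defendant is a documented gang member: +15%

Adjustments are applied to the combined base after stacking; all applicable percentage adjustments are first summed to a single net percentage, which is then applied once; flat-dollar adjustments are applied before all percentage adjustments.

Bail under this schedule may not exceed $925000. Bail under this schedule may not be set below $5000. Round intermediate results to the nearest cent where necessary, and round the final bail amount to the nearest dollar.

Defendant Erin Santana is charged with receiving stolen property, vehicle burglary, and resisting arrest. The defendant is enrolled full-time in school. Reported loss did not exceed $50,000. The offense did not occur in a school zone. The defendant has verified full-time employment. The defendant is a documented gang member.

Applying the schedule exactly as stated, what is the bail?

Base amounts from the schedule: receiving stolen property $29200; vehicle burglary $2000; resisting arrest $6850.
Stacking rule: highest base plus 10% of each additional charge. Highest is receiving stolen property at $29200. Additional: $2000 × 10% = $200; $6850 × 10% = $685. Combined base = $29200 + $885 = $30085.
Net percentage adjustment: −30% −20% +15% = −35%. $30085 × 0.65 = $19555.25.
$19555.25 is within the $925000 maximum.
$19555.25 is at or above the $5000 minimum.
Rounded to the nearest dollar: $19555.

$19555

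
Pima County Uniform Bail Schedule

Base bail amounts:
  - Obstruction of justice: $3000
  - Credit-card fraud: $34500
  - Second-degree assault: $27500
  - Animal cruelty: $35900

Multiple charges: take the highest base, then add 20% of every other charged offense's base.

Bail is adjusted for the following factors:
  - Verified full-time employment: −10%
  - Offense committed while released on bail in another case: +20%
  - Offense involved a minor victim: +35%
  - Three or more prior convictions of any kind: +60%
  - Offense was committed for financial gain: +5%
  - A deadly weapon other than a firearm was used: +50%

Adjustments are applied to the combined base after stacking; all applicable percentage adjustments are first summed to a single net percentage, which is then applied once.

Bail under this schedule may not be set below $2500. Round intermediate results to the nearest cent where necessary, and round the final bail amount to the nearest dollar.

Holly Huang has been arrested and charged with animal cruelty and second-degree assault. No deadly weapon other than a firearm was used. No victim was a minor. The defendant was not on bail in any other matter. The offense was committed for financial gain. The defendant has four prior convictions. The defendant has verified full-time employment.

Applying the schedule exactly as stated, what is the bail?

$64170

Base amounts from the schedule: animal cruelty $35900; second-degree assault $27500.
Stacking rule: highest base plus 20% of each additional charge. Highest is animal cruelty at $35900. Additional: $27500 × 20% = $5500. Combined base = $35900 + $5500 = $41400.
Net percentage adjustment: −10% +60% +5% = +55%. $41400 × 1.55 = $64170.
$64170 is at or above the $2500 minimum.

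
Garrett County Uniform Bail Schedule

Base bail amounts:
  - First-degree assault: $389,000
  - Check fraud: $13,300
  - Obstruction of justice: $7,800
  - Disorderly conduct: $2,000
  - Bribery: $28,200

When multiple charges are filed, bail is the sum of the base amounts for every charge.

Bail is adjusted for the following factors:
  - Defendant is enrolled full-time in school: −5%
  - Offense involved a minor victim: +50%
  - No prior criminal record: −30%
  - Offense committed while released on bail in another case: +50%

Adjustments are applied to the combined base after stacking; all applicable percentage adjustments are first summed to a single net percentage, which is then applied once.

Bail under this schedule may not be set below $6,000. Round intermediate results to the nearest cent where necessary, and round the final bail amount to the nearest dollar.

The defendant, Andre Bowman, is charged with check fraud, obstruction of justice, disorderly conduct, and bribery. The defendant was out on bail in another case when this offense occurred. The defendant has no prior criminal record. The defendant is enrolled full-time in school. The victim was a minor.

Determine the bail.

$84,645

Base amounts from the schedule: check fraud $13,300; obstruction of justice $7,800; disorderly conduct $2,000; bribery $28,200.
Stacking rule: sum of all bases. $13,300 + $7,800 + $2,000 + $28,200 = $51,300.
Net percentage adjustment: −5% +50% −30% +50% = +65%. $51,300 × 1.65 = $84,645.
$84,645 is at or above the $6,000 minimum.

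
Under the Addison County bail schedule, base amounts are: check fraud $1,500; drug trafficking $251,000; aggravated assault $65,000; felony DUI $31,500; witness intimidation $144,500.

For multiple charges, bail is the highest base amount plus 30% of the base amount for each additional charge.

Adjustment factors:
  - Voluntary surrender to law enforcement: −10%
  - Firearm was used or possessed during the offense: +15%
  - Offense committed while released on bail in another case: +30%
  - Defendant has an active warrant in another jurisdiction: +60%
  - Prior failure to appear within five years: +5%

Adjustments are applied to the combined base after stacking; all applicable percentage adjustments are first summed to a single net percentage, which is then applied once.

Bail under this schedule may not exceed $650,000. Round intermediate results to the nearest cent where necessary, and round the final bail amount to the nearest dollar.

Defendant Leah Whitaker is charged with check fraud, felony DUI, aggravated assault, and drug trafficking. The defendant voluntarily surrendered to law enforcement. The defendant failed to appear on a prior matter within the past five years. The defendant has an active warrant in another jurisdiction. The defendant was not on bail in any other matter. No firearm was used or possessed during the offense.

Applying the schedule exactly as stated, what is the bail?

$434,620

Base amounts from the schedule: check fraud $1,500; felony DUI $31,500; aggravated assault $65,000; drug trafficking $251,000.
Stacking rule: highest base plus 30% of each additional charge. Highest is drug trafficking at $251,000. Additional: $1,500 × 30% = $450; $31,500 × 30% = $9,450; $65,000 × 30% = $19,500. Combined base = $251,000 + $29,400 = $280,400.
Net percentage adjustment: −10% +60% +5% = +55%. $280,400 × 1.55 = $434,620.
$434,620 is within the $650,000 maximum.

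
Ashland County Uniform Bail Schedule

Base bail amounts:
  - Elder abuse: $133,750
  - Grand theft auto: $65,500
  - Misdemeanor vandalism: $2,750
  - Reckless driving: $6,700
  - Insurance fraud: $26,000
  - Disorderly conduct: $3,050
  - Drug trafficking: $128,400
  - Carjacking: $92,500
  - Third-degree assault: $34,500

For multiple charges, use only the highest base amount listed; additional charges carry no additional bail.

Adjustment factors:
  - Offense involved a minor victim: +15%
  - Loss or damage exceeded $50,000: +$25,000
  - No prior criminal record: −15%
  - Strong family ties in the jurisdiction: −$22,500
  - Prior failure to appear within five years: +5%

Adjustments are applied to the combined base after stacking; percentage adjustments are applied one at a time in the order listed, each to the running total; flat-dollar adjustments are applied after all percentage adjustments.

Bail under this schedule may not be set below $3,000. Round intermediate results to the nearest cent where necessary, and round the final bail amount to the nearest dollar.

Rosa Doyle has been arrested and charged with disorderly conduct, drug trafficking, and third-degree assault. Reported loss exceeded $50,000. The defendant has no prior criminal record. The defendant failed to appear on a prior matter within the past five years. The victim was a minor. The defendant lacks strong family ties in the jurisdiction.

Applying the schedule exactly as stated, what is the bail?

Base amounts from the schedule: disorderly conduct $3,050; drug trafficking $128,400; third-degree assault $34,500.
Stacking rule: use the highest base only. Highest is drug trafficking at $128,400. Combined base = $128,400.
Offense involved a minor victim (+15%): $128,400 × 1.15 = $147,660.
No prior criminal record (−15%): $147,660 × 0.85 = $125,511.
Prior failure to appear within five years (+5%): $125,511 × 1.05 = $131,786.55.
Loss or damage exceeded $50,000 (+$25,000 flat): $131,786.55 + $25,000 = $156,786.55.
$156,786.55 is at or above the $3,000 minimum.
Rounded to the nearest dollar: $156,787.

$156,787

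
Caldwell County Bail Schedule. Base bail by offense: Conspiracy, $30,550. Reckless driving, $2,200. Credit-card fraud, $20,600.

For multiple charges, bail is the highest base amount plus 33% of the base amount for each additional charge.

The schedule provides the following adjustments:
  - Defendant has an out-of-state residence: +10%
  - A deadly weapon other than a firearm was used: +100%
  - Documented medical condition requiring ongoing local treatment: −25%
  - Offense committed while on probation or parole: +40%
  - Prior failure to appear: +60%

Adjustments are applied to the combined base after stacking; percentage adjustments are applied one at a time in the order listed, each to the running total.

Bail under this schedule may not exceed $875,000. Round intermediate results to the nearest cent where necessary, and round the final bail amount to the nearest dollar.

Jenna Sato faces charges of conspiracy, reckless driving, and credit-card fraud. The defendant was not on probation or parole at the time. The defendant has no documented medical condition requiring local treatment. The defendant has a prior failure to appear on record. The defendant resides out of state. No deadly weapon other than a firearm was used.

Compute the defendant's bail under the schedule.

$67,010

Base amounts from the schedule: conspiracy $30,550; reckless driving $2,200; credit-card fraud $20,600.
Stacking rule: highest base plus 33% of each additional charge. Highest is conspiracy at $30,550. Additional: $2,200 × 33% = $726; $20,600 × 33% = $6,798. Combined base = $30,550 + $7,524 = $38,074.
Defendant has an out-of-state residence (+10%): $38,074 × 1.1 = $41,881.40.
Prior failure to appear (+60%): $41,881.40 × 1.6 = $67,010.24.
$67,010.24 is within the $875,000 maximum.
Rounded to the nearest dollar: $67,010.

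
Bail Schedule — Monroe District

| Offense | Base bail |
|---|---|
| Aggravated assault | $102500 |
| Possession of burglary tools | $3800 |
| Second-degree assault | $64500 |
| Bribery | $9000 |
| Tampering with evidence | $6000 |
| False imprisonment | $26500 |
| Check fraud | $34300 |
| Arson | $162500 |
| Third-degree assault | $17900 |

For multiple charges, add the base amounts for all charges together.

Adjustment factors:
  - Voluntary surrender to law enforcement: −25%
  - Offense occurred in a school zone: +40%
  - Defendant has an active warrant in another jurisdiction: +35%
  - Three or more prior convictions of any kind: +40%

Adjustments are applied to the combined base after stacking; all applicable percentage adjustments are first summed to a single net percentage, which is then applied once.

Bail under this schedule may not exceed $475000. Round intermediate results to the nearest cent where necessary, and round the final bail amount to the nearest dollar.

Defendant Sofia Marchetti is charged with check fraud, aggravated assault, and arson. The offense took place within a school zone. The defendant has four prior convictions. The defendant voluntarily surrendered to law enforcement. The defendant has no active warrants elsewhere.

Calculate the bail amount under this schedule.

$463915

Base amounts from the schedule: check fraud $34300; aggravated assault $102500; arson $162500.
Stacking rule: sum of all bases. $34300 + $102500 + $162500 = $299300.
Net percentage adjustment: −25% +40% +40% = +55%. $299300 × 1.55 = $463915.
$463915 is within the $475000 maximum.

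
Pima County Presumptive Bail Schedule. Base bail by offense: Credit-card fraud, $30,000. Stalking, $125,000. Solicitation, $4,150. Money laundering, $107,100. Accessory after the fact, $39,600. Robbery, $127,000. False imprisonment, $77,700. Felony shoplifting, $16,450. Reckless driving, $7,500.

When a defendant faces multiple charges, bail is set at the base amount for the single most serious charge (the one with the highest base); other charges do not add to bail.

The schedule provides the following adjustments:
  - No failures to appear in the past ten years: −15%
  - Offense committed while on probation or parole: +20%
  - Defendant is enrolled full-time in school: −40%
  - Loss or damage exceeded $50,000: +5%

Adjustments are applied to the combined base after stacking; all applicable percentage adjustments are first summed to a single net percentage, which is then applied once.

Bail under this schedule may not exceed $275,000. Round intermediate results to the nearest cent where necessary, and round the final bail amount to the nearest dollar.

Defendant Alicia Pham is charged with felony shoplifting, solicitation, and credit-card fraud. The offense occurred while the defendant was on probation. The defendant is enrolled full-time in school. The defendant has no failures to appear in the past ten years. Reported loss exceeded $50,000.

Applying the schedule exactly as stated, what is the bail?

$21,000

Base amounts from the schedule: felony shoplifting $16,450; solicitation $4,150; credit-card fraud $30,000.
Stacking rule: use the highest base only. Highest is credit-card fraud at $30,000. Combined base = $30,000.
Net percentage adjustment: −15% +20% −40% +5% = −30%. $30,000 × 0.7 = $21,000.
$21,000 is within the $275,000 maximum.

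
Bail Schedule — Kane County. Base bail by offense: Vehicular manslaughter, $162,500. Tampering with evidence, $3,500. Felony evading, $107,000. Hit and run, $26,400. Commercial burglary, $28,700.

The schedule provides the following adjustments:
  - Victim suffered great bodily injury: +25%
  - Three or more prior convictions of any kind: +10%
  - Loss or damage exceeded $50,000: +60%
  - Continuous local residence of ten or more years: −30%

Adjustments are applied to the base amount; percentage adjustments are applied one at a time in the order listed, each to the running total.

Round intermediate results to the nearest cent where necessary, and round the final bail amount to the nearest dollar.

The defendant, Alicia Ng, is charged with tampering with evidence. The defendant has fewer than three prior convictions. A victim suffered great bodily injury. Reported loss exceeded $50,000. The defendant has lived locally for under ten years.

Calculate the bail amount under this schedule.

$7,000

Base amounts from the schedule: tampering with evidence $3,500.
Single charge. Combined base = $3,500.
Victim suffered great bodily injury (+25%): $3,500 × 1.25 = $4,375.
Loss or damage exceeded $50,000 (+60%): $4,375 × 1.6 = $7,000.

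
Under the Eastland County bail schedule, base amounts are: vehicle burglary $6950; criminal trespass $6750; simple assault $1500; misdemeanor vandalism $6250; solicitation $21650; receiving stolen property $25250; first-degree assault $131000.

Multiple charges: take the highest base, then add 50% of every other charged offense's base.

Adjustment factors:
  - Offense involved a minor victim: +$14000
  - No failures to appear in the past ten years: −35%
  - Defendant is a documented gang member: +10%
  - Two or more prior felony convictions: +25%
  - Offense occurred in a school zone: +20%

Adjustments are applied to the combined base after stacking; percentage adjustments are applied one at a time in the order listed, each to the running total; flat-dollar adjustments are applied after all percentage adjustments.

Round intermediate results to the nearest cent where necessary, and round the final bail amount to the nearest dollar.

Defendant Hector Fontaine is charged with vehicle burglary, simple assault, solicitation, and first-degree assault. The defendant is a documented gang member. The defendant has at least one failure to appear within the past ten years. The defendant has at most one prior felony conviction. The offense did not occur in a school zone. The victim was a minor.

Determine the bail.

Base amounts from the schedule: vehicle burglary $6950; simple assault $1500; solicitation $21650; first-degree assault $131000.
Stacking rule: highest base plus 50% of each additional charge. Highest is first-degree assault at $131000. Additional: $6950 × 50% = $3475; $1500 × 50% = $750; $21650 × 50% = $10825. Combined base = $131000 + $15050 = $146050.
Defendant is a documented gang member (+10%): $146050 × 1.1 = $160655.
Offense involved a minor victim (+$14000 flat): $160655 + $14000 = $174655.

$174655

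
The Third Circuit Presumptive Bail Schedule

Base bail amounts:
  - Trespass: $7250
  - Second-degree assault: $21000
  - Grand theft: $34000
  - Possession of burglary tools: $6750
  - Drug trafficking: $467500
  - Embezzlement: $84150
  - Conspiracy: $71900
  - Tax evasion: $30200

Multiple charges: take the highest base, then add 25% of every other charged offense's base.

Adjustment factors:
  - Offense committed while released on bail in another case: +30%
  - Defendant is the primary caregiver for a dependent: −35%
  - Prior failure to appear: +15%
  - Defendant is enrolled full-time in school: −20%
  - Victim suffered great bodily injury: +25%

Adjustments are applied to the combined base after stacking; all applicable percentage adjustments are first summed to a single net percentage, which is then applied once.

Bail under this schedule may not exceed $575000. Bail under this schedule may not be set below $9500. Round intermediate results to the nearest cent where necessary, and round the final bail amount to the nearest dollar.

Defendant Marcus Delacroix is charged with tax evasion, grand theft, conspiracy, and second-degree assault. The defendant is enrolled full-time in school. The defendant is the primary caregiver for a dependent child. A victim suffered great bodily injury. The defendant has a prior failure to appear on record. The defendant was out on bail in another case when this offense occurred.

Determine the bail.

Base amounts from the schedule: tax evasion $30200; grand theft $34000; conspiracy $71900; second-degree assault $21000.
Stacking rule: highest base plus 25% of each additional charge. Highest is conspiracy at $71900. Additional: $30200 × 25% = $7550; $34000 × 25% = $8500; $21000 × 25% = $5250. Combined base = $71900 + $21300 = $93200.
Net percentage adjustment: +30% −35% +15% −20% +25% = +15%. $93200 × 1.15 = $107180.
$107180 is within the $575000 maximum.
$107180 is at or above the $9500 minimum.

$107180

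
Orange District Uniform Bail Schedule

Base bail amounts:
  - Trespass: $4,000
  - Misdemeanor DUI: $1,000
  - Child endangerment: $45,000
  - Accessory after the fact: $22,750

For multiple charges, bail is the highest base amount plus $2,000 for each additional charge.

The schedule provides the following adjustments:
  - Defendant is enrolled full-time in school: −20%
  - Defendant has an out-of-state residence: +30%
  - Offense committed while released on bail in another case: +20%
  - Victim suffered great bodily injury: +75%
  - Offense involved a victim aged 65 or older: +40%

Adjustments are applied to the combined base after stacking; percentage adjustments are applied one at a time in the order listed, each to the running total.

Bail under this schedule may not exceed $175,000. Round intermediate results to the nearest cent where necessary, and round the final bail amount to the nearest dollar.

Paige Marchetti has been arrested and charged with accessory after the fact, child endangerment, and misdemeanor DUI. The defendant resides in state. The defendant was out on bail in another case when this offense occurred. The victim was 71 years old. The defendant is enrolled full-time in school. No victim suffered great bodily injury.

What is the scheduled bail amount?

$65,856

Base amounts from the schedule: accessory after the fact $22,750; child endangerment $45,000; misdemeanor DUI $1,000.
Stacking rule: highest base plus $2,000 per additional charge. Highest is child endangerment at $45,000; 2 additional charges → +$4,000. Combined base = $49,000.
Defendant is enrolled full-time in school (−20%): $49,000 × 0.8 = $39,200.
Offense committed while released on bail in another case (+20%): $39,200 × 1.2 = $47,040.
Offense involved a victim aged 65 or older (+40%): $47,040 × 1.4 = $65,856.
$65,856 is within the $175,000 maximum.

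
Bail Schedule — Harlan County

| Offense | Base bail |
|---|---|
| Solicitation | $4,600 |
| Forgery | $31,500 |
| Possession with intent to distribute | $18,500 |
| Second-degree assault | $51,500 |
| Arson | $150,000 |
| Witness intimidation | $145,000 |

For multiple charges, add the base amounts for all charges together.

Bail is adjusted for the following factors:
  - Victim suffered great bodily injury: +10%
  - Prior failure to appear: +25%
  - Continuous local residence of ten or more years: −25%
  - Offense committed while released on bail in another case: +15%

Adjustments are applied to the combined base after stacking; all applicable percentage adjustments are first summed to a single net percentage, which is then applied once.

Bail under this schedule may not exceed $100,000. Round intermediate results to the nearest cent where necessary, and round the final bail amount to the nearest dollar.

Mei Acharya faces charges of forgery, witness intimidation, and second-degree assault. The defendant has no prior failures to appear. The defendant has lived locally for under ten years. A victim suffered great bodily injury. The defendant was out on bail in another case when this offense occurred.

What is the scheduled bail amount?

$100,000

Base amounts from the schedule: forgery $31,500; witness intimidation $145,000; second-degree assault $51,500.
Stacking rule: sum of all bases. $31,500 + $145,000 + $51,500 = $228,000.
Net percentage adjustment: +10% +15% = +25%. $228,000 × 1.25 = $285,000.
Result $285,000 exceeds the maximum of $100,000; bail is capped at $100,000.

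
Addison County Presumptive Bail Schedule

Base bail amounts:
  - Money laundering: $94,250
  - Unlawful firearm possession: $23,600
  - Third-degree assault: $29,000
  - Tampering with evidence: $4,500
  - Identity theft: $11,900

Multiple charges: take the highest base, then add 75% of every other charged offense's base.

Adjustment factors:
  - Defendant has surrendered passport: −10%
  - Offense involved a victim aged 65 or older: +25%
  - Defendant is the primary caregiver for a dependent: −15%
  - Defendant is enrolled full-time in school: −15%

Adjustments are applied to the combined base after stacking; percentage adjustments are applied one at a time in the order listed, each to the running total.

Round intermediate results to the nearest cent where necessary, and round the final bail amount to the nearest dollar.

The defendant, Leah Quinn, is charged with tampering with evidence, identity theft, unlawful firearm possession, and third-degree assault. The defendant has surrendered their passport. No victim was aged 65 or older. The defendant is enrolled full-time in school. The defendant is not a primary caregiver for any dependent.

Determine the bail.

Base amounts from the schedule: tampering with evidence $4,500; identity theft $11,900; unlawful firearm possession $23,600; third-degree assault $29,000.
Stacking rule: highest base plus 75% of each additional charge. Highest is third-degree assault at $29,000. Additional: $4,500 × 75% = $3,375; $11,900 × 75% = $8,925; $23,600 × 75% = $17,700. Combined base = $29,000 + $30,000 = $59,000.
Defendant has surrendered passport (−10%): $59,000 × 0.9 = $53,100.
Defendant is enrolled full-time in school (−15%): $53,100 × 0.85 = $45,135.

$45,135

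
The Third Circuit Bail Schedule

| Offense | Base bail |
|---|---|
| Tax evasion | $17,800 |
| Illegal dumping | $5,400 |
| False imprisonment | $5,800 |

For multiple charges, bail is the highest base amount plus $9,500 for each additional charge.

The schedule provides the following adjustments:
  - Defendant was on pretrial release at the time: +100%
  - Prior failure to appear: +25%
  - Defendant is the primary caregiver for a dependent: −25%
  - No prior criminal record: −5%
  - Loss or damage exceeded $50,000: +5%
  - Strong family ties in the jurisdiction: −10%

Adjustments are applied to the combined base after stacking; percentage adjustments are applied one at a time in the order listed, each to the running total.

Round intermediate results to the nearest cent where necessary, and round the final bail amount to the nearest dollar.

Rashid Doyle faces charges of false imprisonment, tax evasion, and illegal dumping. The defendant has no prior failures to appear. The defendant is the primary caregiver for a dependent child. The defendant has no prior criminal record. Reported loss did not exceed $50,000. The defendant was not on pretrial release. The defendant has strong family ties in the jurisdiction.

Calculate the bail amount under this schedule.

$23,598

Base amounts from the schedule: false imprisonment $5,800; tax evasion $17,800; illegal dumping $5,400.
Stacking rule: highest base plus $9,500 per additional charge. Highest is tax evasion at $17,800; 2 additional charges → +$19,000. Combined base = $36,800.
Defendant is the primary caregiver for a dependent (−25%): $36,800 × 0.75 = $27,600.
No prior criminal record (−5%): $27,600 × 0.95 = $26,220.
Strong family ties in the jurisdiction (−10%): $26,220 × 0.9 = $23,598.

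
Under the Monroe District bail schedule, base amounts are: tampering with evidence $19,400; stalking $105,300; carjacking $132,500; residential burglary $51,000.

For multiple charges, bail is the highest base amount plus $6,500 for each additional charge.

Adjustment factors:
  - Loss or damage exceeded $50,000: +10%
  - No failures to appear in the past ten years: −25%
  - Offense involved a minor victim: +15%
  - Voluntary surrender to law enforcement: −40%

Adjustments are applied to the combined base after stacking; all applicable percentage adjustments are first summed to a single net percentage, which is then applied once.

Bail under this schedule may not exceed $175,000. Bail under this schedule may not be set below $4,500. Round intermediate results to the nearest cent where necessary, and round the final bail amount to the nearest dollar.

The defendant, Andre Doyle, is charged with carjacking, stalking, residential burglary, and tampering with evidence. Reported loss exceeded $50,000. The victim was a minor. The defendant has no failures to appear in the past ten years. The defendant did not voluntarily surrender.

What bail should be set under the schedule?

$152,000

Base amounts from the schedule: carjacking $132,500; stalking $105,300; residential burglary $51,000; tampering with evidence $19,400.
Stacking rule: highest base plus $6,500 per additional charge. Highest is carjacking at $132,500; 3 additional charges → +$19,500. Combined base = $152,000.
Net percentage adjustment: +10% −25% +15% = +0%. $152,000 × 1 = $152,000.
$152,000 is within the $175,000 maximum.
$152,000 is at or above the $4,500 minimum.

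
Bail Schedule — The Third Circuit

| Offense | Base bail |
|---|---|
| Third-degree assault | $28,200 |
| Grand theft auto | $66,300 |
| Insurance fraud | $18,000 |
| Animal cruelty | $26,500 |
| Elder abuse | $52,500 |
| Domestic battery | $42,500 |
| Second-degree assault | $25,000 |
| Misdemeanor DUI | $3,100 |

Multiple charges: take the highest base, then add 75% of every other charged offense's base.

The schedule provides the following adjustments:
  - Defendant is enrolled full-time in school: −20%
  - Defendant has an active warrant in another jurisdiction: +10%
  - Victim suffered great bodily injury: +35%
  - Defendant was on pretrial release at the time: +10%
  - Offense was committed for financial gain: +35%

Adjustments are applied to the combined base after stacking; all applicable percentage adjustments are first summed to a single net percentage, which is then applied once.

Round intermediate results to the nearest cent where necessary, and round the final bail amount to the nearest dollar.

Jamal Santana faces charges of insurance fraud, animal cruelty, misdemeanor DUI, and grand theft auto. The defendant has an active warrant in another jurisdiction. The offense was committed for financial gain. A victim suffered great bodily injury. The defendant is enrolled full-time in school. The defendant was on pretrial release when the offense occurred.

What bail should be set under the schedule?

$173,400

Base amounts from the schedule: insurance fraud $18,000; animal cruelty $26,500; misdemeanor DUI $3,100; grand theft auto $66,300.
Stacking rule: highest base plus 75% of each additional charge. Highest is grand theft auto at $66,300. Additional: $18,000 × 75% = $13,500; $26,500 × 75% = $19,875; $3,100 × 75% = $2,325. Combined base = $66,300 + $35,700 = $102,000.
Net percentage adjustment: −20% +10% +35% +10% +35% = +70%. $102,000 × 1.7 = $173,400.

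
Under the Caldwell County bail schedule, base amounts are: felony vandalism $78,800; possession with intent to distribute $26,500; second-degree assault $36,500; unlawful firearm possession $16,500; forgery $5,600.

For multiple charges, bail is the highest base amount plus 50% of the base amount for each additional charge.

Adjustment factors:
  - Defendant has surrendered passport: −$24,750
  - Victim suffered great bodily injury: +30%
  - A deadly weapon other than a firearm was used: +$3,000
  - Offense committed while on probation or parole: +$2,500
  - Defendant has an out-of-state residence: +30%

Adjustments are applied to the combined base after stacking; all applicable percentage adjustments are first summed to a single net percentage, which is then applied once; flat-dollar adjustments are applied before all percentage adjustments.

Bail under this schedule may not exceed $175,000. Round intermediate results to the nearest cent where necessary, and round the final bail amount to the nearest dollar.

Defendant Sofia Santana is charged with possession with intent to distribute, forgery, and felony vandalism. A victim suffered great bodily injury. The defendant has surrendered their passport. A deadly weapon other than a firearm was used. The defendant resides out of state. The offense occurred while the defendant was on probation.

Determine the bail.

$120,960

Base amounts from the schedule: possession with intent to distribute $26,500; forgery $5,600; felony vandalism $78,800.
Stacking rule: highest base plus 50% of each additional charge. Highest is felony vandalism at $78,800. Additional: $26,500 × 50% = $13,250; $5,600 × 50% = $2,800. Combined base = $78,800 + $16,050 = $94,850.
Defendant has surrendered passport (−$24,750 flat): $94,850 − $24,750 = $70,100.
A deadly weapon other than a firearm was used (+$3,000 flat): $70,100 + $3,000 = $73,100.
Offense committed while on probation or parole (+$2,500 flat): $73,100 + $2,500 = $75,600.
Net percentage adjustment: +30% +30% = +60%. $75,600 × 1.6 = $120,960.
$120,960 is within the $175,000 maximum.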